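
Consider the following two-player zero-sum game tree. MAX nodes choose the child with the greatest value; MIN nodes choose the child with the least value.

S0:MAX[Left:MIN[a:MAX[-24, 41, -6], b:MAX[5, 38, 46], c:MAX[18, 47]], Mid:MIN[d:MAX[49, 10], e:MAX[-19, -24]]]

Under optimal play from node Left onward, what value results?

41

a (MAX): max(-24, 41, -6) = 41
b (MAX): max(5, 38, 46) = 46
c (MAX): max(18, 47) = 47
Left (MIN): min(41, 46, 47) = 41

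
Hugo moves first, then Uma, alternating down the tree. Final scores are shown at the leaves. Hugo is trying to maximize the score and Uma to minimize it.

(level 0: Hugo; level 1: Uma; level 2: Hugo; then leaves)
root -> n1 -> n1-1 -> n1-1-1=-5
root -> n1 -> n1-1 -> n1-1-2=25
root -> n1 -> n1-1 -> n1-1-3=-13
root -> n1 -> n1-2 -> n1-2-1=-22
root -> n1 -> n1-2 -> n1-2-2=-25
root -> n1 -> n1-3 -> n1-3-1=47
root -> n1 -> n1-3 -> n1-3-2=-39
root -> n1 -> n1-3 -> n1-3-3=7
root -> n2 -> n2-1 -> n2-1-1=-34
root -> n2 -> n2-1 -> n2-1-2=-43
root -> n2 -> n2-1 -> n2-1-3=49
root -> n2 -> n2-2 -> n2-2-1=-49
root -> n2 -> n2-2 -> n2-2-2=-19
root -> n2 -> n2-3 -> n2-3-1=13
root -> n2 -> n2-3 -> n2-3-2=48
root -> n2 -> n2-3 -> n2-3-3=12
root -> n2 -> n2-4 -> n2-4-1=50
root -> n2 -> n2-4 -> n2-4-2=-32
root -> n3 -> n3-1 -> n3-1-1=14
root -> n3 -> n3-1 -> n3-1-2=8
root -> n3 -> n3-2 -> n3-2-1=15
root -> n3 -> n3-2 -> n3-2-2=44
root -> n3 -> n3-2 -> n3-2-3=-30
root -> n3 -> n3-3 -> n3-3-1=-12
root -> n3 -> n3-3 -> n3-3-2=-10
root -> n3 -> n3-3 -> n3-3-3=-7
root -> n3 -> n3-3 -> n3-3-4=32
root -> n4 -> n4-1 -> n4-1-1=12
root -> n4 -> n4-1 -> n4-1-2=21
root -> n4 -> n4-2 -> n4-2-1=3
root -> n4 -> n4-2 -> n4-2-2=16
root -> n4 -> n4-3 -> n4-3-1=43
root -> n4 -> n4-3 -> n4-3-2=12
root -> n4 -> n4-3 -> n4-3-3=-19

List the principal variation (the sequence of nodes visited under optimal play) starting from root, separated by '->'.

n1-1 (Hugo): max(-5, 25, -13) = 25
n1-2 (Hugo): max(-22, -25) = -22
n1-3 (Hugo): max(47, -39, 7) = 47
n1 (Uma): min(25, -22, 47) = -22
n2-1 (Hugo): max(-34, -43, 49) = 49
n2-2 (Hugo): max(-49, -19) = -19
n2-3 (Hugo): max(13, 48, 12) = 48
n2-4 (Hugo): max(50, -32) = 50
n2 (Uma): min(49, -19, 48, 50) = -19
n3-1 (Hugo): max(14, 8) = 14
n3-2 (Hugo): max(15, 44, -30) = 44
n3-3 (Hugo): max(-12, -10, -7, 32) = 32
n3 (Uma): min(14, 44, 32) = 14
n4-1 (Hugo): max(12, 21) = 21
n4-2 (Hugo): max(3, 16) = 16
n4-3 (Hugo): max(43, 12, -19) = 43
n4 (Uma): min(21, 16, 43) = 16
root (Hugo): max(-22, -19, 14, 16) = 16
At root, Hugo picks n4 (highest: 16).
At n4, Uma picks n4-2 (lowest: 16).
At n4-2, Hugo picks n4-2-2 (highest: 16).
Terminal value 16.

root -> n4 -> n4-2 -> n4-2-2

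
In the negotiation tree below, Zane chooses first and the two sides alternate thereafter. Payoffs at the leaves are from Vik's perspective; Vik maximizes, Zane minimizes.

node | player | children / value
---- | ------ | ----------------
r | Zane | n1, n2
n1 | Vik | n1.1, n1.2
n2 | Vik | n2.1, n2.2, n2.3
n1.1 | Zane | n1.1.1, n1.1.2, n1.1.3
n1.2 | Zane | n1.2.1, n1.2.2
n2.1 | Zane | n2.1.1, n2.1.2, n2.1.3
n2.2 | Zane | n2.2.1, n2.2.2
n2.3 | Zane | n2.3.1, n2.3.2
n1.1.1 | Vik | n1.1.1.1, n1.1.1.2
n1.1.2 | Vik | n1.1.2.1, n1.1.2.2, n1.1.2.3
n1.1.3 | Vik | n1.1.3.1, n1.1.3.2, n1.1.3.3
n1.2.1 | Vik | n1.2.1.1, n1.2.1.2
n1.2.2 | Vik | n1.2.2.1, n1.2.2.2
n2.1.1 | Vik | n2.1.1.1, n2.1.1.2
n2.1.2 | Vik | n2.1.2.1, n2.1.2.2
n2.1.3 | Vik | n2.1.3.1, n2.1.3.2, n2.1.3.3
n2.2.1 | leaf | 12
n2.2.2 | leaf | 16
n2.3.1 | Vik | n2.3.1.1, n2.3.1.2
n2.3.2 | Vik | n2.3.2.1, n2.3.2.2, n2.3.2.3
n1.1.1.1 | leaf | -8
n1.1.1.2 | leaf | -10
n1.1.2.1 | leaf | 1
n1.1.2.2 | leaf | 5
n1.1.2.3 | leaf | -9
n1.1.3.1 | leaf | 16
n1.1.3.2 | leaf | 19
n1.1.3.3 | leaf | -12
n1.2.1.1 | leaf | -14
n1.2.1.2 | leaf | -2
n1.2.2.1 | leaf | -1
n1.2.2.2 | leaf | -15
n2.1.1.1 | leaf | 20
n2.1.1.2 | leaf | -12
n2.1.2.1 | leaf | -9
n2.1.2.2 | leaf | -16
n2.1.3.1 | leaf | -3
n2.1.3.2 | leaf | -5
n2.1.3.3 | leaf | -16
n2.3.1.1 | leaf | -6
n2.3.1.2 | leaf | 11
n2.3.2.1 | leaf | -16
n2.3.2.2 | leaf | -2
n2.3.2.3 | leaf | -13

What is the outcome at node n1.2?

n1.2.1 (Vik): max(-14, -2) = -2
n1.2.2 (Vik): max(-1, -15) = -1
n1.2 (Zane): min(-2, -1) = -2

-2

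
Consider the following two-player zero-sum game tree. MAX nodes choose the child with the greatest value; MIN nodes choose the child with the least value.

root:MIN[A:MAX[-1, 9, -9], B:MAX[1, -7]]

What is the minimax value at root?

A (MAX): max(-1, 9, -9) = 9
B (MAX): max(1, -7) = 1
root (MIN): min(9, 1) = 1

1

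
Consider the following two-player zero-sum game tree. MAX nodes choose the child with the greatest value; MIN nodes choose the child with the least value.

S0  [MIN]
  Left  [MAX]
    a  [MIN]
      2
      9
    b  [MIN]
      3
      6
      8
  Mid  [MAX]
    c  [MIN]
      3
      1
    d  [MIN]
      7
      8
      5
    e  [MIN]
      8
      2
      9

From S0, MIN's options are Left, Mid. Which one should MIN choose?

Left

a (MIN): min(2, 9) = 2
b (MIN): min(3, 6, 8) = 3
Left (MAX): max(2, 3) = 3
c (MIN): min(3, 1) = 1
d (MIN): min(7, 8, 5) = 5
e (MIN): min(8, 2, 9) = 2
Mid (MAX): max(1, 5, 2) = 5
S0 (MIN): min(3, 5) = 3
MIN at S0 wants the lowest of {Left=3, Mid=5}, so chooses Left.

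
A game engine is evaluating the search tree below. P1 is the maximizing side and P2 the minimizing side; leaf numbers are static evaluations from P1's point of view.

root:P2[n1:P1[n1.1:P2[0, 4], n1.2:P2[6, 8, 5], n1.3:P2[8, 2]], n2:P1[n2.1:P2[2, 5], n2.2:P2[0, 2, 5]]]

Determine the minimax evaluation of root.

n1.1 (P2): min(0, 4) = 0
n1.2 (P2): min(6, 8, 5) = 5
n1.3 (P2): min(8, 2) = 2
n1 (P1): max(0, 5, 2) = 5
n2.1 (P2): min(2, 5) = 2
n2.2 (P2): min(0, 2, 5) = 0
n2 (P1): max(2, 0) = 2
root (P2): min(5, 2) = 2

2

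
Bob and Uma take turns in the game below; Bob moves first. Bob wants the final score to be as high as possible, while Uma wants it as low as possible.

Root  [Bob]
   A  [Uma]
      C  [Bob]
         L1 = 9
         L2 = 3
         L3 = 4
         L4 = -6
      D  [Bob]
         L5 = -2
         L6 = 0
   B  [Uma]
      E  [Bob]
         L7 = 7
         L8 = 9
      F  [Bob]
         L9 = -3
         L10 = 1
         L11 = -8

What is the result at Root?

C (Bob): max(9, 3, 4, -6) = 9
D (Bob): max(-2, 0) = 0
A (Uma): min(9, 0) = 0
E (Bob): max(7, 9) = 9
F (Bob): max(-3, 1, -8) = 1
B (Uma): min(9, 1) = 1
Root (Bob): max(0, 1) = 1

1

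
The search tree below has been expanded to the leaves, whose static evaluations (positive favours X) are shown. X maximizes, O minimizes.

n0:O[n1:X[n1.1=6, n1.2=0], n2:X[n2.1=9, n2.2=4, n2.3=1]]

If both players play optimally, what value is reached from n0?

6

n1 (X): max(6, 0) = 6
n2 (X): max(9, 4, 1) = 9
n0 (O): min(6, 9) = 6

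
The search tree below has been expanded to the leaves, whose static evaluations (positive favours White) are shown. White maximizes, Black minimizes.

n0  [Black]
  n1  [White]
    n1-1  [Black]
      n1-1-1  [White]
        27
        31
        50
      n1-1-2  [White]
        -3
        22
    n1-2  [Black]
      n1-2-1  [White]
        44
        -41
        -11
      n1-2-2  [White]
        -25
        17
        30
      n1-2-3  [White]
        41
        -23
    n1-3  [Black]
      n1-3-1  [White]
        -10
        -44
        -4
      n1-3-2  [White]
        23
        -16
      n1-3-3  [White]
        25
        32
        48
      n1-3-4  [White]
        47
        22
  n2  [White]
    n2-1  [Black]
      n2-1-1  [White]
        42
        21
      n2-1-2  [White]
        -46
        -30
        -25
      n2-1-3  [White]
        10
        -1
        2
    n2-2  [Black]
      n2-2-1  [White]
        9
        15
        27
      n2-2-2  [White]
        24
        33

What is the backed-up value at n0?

27

n1-1-1 (White): max(27, 31, 50) = 50
n1-1-2 (White): max(-3, 22) = 22
n1-1 (Black): min(50, 22) = 22
n1-2-1 (White): max(44, -41, -11) = 44
n1-2-2 (White): max(-25, 17, 30) = 30
n1-2-3 (White): max(41, -23) = 41
n1-2 (Black): min(44, 30, 41) = 30
n1-3-1 (White): max(-10, -44, -4) = -4
n1-3-2 (White): max(23, -16) = 23
n1-3-3 (White): max(25, 32, 48) = 48
n1-3-4 (White): max(47, 22) = 47
n1-3 (Black): min(-4, 23, 48, 47) = -4
n1 (White): max(22, 30, -4) = 30
n2-1-1 (White): max(42, 21) = 42
n2-1-2 (White): max(-46, -30, -25) = -25
n2-1-3 (White): max(10, -1, 2) = 10
n2-1 (Black): min(42, -25, 10) = -25
n2-2-1 (White): max(9, 15, 27) = 27
n2-2-2 (White): max(24, 33) = 33
n2-2 (Black): min(27, 33) = 27
n2 (White): max(-25, 27) = 27
n0 (Black): min(30, 27) = 27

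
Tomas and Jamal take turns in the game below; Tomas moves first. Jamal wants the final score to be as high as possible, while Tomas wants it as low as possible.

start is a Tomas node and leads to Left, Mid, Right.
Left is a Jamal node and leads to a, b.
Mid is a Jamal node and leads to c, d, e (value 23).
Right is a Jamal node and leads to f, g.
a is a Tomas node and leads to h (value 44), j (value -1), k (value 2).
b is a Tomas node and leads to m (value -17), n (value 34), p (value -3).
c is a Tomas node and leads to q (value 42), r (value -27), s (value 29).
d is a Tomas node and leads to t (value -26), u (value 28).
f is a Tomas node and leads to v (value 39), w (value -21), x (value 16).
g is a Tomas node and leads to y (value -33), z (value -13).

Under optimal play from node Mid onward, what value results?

23

c (Tomas): min(42, -27, 29) = -27
d (Tomas): min(-26, 28) = -26
Mid (Jamal): max(-27, -26, 23) = 23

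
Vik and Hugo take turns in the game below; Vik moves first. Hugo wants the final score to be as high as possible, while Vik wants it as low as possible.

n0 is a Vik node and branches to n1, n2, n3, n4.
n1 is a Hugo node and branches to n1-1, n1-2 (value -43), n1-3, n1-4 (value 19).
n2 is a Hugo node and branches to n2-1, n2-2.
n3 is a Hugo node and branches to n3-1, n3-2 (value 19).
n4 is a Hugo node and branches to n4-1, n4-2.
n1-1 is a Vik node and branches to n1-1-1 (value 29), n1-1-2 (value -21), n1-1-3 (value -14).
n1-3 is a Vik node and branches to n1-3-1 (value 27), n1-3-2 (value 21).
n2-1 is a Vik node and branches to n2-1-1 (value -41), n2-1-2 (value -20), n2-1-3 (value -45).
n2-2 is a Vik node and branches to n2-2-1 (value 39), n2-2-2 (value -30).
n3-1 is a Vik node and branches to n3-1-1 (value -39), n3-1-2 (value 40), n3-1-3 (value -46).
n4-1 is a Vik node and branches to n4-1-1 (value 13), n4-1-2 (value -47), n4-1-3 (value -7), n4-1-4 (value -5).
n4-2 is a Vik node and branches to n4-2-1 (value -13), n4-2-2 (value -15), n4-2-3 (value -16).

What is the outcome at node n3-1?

-46

n3-1 (Vik): min(-39, 40, -46) = -46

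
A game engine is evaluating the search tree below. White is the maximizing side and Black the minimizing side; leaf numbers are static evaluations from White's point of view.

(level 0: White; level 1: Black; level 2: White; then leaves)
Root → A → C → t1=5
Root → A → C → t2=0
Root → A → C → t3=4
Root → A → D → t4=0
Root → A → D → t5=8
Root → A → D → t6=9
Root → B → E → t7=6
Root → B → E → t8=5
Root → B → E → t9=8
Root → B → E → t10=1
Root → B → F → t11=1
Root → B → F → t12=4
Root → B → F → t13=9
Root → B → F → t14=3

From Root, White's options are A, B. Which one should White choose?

C (White): max(5, 0, 4) = 5
D (White): max(0, 8, 9) = 9
A (Black): min(5, 9) = 5
E (White): max(6, 5, 8, 1) = 8
F (White): max(1, 4, 9, 3) = 9
B (Black): min(8, 9) = 8
Root (White): max(5, 8) = 8
White at Root wants the highest of {A=5, B=8}, so chooses B.

B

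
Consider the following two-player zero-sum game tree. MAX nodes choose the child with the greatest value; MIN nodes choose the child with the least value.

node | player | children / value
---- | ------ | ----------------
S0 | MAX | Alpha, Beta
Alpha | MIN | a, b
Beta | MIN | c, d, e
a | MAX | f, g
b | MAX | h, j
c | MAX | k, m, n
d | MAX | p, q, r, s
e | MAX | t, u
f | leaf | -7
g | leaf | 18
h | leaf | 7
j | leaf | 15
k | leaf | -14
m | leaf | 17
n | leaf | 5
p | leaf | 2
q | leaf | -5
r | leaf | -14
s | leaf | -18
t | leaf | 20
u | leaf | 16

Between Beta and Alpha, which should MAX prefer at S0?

c (MAX): max(-14, 17, 5) = 17
d (MAX): max(2, -5, -14, -18) = 2
e (MAX): max(20, 16) = 20
Beta (MIN): min(17, 2, 20) = 2
a (MAX): max(-7, 18) = 18
b (MAX): max(7, 15) = 15
Alpha (MIN): min(18, 15) = 15
MAX prefers the higher value; Beta=2, Alpha=15. Alpha is better since 15 > 2.

Alpha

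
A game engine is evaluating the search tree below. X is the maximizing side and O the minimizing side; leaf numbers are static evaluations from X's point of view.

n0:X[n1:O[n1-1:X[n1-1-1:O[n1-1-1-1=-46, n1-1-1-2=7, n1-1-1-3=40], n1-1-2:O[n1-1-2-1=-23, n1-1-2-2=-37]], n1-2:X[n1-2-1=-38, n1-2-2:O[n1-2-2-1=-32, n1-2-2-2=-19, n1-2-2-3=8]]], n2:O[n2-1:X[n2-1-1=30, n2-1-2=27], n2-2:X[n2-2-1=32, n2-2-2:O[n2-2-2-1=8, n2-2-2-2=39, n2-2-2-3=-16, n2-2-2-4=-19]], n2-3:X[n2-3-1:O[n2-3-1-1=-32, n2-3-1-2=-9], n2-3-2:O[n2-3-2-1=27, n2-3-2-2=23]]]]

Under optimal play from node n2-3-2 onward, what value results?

n2-3-2 (O): min(27, 23) = 23

23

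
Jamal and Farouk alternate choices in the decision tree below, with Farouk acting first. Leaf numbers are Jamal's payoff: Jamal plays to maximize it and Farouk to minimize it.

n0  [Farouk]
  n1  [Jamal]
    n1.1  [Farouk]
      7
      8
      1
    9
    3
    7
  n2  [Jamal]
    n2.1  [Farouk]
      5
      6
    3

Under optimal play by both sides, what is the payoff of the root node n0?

n1.1 (Farouk): min(7, 8, 1) = 1
n1 (Jamal): max(1, 9, 3, 7) = 9
n2.1 (Farouk): min(5, 6) = 5
n2 (Jamal): max(5, 3) = 5
n0 (Farouk): min(9, 5) = 5

5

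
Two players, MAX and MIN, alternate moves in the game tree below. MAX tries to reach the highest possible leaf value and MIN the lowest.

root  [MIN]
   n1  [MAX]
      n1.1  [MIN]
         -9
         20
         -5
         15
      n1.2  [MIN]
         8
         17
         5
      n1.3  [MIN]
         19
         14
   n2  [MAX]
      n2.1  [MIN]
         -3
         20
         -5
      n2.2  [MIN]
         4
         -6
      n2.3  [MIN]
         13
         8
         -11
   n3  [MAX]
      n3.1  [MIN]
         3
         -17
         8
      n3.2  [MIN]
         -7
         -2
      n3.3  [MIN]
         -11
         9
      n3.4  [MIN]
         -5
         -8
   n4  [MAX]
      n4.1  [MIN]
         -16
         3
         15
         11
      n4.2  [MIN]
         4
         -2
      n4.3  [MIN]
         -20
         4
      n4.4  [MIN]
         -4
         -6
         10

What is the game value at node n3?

n3.1 (MIN): min(3, -17, 8) = -17
n3.2 (MIN): min(-7, -2) = -7
n3.3 (MIN): min(-11, 9) = -11
n3.4 (MIN): min(-5, -8) = -8
n3 (MAX): max(-17, -7, -11, -8) = -7

-7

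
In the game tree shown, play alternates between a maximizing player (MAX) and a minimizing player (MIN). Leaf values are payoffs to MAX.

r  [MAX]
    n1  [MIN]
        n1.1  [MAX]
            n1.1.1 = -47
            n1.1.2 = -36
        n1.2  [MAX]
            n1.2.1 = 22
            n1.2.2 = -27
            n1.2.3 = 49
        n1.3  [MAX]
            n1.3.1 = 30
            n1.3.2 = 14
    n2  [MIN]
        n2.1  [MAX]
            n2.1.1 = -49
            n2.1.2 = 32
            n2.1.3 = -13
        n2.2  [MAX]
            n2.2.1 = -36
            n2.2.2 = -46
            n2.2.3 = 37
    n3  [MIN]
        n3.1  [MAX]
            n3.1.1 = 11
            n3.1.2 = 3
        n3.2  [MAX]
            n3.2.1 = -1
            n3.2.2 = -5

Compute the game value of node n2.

n2.1 (MAX): max(-49, 32, -13) = 32
n2.2 (MAX): max(-36, -46, 37) = 37
n2 (MIN): min(32, 37) = 32

32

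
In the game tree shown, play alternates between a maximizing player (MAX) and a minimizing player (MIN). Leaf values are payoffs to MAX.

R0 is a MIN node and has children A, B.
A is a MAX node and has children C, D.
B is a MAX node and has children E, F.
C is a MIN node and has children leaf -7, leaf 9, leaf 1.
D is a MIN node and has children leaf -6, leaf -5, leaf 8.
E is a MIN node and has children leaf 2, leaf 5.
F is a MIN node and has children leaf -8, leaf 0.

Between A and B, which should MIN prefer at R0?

C (MIN): min(-7, 9, 1) = -7
D (MIN): min(-6, -5, 8) = -6
A (MAX): max(-7, -6) = -6
E (MIN): min(2, 5) = 2
F (MIN): min(-8, 0) = -8
B (MAX): max(2, -8) = 2
MIN prefers the lower value; A=-6, B=2. A is better since -6 < 2.

A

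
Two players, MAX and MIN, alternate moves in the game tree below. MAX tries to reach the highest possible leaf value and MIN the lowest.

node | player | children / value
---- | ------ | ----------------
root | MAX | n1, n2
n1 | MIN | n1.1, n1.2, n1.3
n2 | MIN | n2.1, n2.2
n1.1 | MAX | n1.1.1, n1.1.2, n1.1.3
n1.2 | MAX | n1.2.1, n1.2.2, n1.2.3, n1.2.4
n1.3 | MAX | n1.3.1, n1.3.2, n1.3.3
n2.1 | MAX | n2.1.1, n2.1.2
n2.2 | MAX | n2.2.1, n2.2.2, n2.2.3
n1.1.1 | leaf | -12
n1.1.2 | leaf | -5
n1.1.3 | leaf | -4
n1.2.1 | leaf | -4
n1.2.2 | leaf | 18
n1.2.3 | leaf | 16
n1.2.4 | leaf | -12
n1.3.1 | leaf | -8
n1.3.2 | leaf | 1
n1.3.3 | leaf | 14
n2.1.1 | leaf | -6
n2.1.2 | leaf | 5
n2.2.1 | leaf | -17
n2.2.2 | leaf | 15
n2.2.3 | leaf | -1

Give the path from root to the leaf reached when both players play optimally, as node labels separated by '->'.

root -> n2 -> n2.1 -> n2.1.2

n1.1 (MAX): max(-12, -5, -4) = -4
n1.2 (MAX): max(-4, 18, 16, -12) = 18
n1.3 (MAX): max(-8, 1, 14) = 14
n1 (MIN): min(-4, 18, 14) = -4
n2.1 (MAX): max(-6, 5) = 5
n2.2 (MAX): max(-17, 15, -1) = 15
n2 (MIN): min(5, 15) = 5
root (MAX): max(-4, 5) = 5
At root, MAX picks n2 (highest: 5).
At n2, MIN picks n2.1 (lowest: 5).
At n2.1, MAX picks n2.1.2 (highest: 5).
Terminal value 5.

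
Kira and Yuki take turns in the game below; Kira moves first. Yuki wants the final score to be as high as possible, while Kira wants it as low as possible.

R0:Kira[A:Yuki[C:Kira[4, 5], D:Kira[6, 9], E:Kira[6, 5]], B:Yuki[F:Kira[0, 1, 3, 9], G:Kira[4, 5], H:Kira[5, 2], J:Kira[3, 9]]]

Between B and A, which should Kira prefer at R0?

F (Kira): min(0, 1, 3, 9) = 0
G (Kira): min(4, 5) = 4
H (Kira): min(5, 2) = 2
J (Kira): min(3, 9) = 3
B (Yuki): max(0, 4, 2, 3) = 4
C (Kira): min(4, 5) = 4
D (Kira): min(6, 9) = 6
E (Kira): min(6, 5) = 5
A (Yuki): max(4, 6, 5) = 6
Kira prefers the lower value; B=4, A=6. B is better since 4 < 6.

B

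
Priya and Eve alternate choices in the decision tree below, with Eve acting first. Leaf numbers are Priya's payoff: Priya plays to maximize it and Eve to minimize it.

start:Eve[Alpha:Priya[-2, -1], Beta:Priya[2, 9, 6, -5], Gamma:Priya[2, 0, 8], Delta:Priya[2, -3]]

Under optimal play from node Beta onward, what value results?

9

Beta (Priya): max(2, 9, 6, -5) = 9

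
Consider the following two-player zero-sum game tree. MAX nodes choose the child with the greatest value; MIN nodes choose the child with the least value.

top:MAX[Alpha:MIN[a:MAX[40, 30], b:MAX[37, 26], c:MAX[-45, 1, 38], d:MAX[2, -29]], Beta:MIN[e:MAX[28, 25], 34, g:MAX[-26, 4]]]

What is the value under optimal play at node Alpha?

2

a (MAX): max(40, 30) = 40
b (MAX): max(37, 26) = 37
c (MAX): max(-45, 1, 38) = 38
d (MAX): max(2, -29) = 2
Alpha (MIN): min(40, 37, 38, 2) = 2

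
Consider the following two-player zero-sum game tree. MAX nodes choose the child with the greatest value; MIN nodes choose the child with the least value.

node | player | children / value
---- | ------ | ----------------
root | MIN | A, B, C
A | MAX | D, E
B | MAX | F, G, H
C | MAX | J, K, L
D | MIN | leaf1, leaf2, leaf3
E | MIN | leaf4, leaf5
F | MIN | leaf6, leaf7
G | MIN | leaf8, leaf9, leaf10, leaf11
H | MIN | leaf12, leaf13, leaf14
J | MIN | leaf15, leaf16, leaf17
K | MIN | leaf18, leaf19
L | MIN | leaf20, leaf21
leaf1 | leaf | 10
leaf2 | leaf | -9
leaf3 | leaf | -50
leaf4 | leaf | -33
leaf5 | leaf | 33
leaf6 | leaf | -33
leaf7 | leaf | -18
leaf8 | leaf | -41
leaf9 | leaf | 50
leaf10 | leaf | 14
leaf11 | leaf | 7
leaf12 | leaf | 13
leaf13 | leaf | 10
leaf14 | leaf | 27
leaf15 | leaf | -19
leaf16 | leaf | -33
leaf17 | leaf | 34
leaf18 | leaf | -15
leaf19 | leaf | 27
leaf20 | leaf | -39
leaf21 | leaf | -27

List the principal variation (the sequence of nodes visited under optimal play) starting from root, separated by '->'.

root -> A -> E -> leaf4

D (MIN): min(10, -9, -50) = -50
E (MIN): min(-33, 33) = -33
A (MAX): max(-50, -33) = -33
F (MIN): min(-33, -18) = -33
G (MIN): min(-41, 50, 14, 7) = -41
H (MIN): min(13, 10, 27) = 10
B (MAX): max(-33, -41, 10) = 10
J (MIN): min(-19, -33, 34) = -33
K (MIN): min(-15, 27) = -15
L (MIN): min(-39, -27) = -39
C (MAX): max(-33, -15, -39) = -15
root (MIN): min(-33, 10, -15) = -33
At root, MIN picks A (lowest: -33).
At A, MAX picks E (highest: -33).
At E, MIN picks leaf4 (lowest: -33).
Terminal value -33.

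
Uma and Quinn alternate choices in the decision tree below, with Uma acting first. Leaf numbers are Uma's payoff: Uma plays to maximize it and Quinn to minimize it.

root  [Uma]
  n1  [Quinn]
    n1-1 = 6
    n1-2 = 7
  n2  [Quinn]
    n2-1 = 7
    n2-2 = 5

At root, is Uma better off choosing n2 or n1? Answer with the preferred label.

n2 (Quinn): min(7, 5) = 5
n1 (Quinn): min(6, 7) = 6
Uma prefers the higher value; n2=5, n1=6. n1 is better since 6 > 5.

n1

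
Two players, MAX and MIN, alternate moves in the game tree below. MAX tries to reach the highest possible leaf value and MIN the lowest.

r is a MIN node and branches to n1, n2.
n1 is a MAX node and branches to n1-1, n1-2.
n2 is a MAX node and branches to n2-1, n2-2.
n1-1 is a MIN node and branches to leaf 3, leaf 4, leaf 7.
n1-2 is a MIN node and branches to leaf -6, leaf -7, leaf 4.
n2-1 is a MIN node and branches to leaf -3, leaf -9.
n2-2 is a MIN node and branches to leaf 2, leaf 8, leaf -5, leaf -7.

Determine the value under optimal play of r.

-7

n1-1 (MIN): min(3, 4, 7) = 3
n1-2 (MIN): min(-6, -7, 4) = -7
n1 (MAX): max(3, -7) = 3
n2-1 (MIN): min(-3, -9) = -9
n2-2 (MIN): min(2, 8, -5, -7) = -7
n2 (MAX): max(-9, -7) = -7
r (MIN): min(3, -7) = -7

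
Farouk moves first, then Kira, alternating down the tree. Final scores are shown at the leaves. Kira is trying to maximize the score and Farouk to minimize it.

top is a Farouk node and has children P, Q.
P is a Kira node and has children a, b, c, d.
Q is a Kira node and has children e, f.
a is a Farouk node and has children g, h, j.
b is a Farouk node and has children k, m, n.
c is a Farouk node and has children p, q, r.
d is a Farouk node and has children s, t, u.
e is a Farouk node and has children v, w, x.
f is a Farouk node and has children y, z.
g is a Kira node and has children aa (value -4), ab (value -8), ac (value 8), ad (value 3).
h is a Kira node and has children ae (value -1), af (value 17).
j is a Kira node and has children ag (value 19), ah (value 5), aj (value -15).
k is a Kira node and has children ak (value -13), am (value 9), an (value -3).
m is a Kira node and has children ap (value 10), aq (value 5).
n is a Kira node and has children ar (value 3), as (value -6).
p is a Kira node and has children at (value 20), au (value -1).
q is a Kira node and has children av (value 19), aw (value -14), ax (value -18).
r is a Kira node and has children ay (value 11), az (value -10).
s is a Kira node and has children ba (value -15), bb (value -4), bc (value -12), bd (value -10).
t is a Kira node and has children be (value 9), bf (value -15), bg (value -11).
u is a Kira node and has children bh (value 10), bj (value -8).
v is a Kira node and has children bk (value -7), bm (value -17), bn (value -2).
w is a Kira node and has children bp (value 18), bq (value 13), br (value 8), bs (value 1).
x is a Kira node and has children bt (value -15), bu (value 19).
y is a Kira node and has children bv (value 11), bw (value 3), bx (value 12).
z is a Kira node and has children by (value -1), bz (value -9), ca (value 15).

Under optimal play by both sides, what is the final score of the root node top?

g (Kira): max(-4, -8, 8, 3) = 8
h (Kira): max(-1, 17) = 17
j (Kira): max(19, 5, -15) = 19
a (Farouk): min(8, 17, 19) = 8
k (Kira): max(-13, 9, -3) = 9
m (Kira): max(10, 5) = 10
n (Kira): max(3, -6) = 3
b (Farouk): min(9, 10, 3) = 3
p (Kira): max(20, -1) = 20
q (Kira): max(19, -14, -18) = 19
r (Kira): max(11, -10) = 11
c (Farouk): min(20, 19, 11) = 11
s (Kira): max(-15, -4, -12, -10) = -4
t (Kira): max(9, -15, -11) = 9
u (Kira): max(10, -8) = 10
d (Farouk): min(-4, 9, 10) = -4
P (Kira): max(8, 3, 11, -4) = 11
v (Kira): max(-7, -17, -2) = -2
w (Kira): max(18, 13, 8, 1) = 18
x (Kira): max(-15, 19) = 19
e (Farouk): min(-2, 18, 19) = -2
y (Kira): max(11, 3, 12) = 12
z (Kira): max(-1, -9, 15) = 15
f (Farouk): min(12, 15) = 12
Q (Kira): max(-2, 12) = 12
top (Farouk): min(11, 12) = 11

11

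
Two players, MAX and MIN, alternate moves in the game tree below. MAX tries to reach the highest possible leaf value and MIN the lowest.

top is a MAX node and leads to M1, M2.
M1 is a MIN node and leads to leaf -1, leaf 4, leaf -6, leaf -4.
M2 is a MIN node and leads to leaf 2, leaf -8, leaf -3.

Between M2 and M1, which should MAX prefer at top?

M2 (MIN): min(2, -8, -3) = -8
M1 (MIN): min(-1, 4, -6, -4) = -6
MAX prefers the higher value; M2=-8, M1=-6. M1 is better since -6 > -8.

M1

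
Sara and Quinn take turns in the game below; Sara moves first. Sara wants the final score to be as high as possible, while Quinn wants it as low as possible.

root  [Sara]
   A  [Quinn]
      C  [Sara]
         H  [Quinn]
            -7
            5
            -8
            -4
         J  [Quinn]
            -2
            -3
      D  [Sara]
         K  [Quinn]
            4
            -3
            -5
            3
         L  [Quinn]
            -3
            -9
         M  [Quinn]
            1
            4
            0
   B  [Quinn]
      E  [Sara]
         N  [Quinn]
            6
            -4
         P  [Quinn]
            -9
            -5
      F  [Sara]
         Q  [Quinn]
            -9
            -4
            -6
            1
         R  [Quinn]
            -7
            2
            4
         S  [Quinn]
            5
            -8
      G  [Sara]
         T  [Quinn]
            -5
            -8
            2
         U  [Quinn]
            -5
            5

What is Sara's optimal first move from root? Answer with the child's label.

H (Quinn): min(-7, 5, -8, -4) = -8
J (Quinn): min(-2, -3) = -3
C (Sara): max(-8, -3) = -3
K (Quinn): min(4, -3, -5, 3) = -5
L (Quinn): min(-3, -9) = -9
M (Quinn): min(1, 4, 0) = 0
D (Sara): max(-5, -9, 0) = 0
A (Quinn): min(-3, 0) = -3
N (Quinn): min(6, -4) = -4
P (Quinn): min(-9, -5) = -9
E (Sara): max(-4, -9) = -4
Q (Quinn): min(-9, -4, -6, 1) = -9
R (Quinn): min(-7, 2, 4) = -7
S (Quinn): min(5, -8) = -8
F (Sara): max(-9, -7, -8) = -7
T (Quinn): min(-5, -8, 2) = -8
U (Quinn): min(-5, 5) = -5
G (Sara): max(-8, -5) = -5
B (Quinn): min(-4, -7, -5) = -7
root (Sara): max(-3, -7) = -3
Sara at root wants the highest of {A=-3, B=-7}, so chooses A.

A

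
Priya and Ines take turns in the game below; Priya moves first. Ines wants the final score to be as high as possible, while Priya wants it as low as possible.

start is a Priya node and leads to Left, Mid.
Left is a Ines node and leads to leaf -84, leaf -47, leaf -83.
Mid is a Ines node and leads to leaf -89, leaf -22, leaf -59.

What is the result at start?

-47

Left (Ines): max(-84, -47, -83) = -47
Mid (Ines): max(-89, -22, -59) = -22
start (Priya): min(-47, -22) = -47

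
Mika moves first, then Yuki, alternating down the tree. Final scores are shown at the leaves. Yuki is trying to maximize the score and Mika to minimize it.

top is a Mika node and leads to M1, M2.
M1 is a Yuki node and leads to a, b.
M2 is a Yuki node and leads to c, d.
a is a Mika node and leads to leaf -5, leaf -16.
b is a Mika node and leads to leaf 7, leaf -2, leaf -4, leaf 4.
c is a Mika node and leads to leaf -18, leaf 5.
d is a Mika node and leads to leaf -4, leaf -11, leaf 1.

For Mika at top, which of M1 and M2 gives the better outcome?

M2

a (Mika): min(-5, -16) = -16
b (Mika): min(7, -2, -4, 4) = -4
M1 (Yuki): max(-16, -4) = -4
c (Mika): min(-18, 5) = -18
d (Mika): min(-4, -11, 1) = -11
M2 (Yuki): max(-18, -11) = -11
Mika prefers the lower value; M1=-4, M2=-11. M2 is better since -11 < -4.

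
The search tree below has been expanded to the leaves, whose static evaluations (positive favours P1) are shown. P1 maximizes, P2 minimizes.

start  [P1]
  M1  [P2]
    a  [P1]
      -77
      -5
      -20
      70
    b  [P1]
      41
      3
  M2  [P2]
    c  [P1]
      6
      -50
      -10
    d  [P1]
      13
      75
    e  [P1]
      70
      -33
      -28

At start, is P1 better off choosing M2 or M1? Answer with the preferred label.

M1

c (P1): max(6, -50, -10) = 6
d (P1): max(13, 75) = 75
e (P1): max(70, -33, -28) = 70
M2 (P2): min(6, 75, 70) = 6
a (P1): max(-77, -5, -20, 70) = 70
b (P1): max(41, 3) = 41
M1 (P2): min(70, 41) = 41
P1 prefers the higher value; M2=6, M1=41. M1 is better since 41 > 6.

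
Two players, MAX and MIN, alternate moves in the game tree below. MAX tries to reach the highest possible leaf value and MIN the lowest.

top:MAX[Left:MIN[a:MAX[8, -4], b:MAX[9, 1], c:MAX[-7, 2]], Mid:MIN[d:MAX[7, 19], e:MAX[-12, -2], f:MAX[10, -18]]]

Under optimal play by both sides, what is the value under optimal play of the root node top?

a (MAX): max(8, -4) = 8
b (MAX): max(9, 1) = 9
c (MAX): max(-7, 2) = 2
Left (MIN): min(8, 9, 2) = 2
d (MAX): max(7, 19) = 19
e (MAX): max(-12, -2) = -2
f (MAX): max(10, -18) = 10
Mid (MIN): min(19, -2, 10) = -2
top (MAX): max(2, -2) = 2

2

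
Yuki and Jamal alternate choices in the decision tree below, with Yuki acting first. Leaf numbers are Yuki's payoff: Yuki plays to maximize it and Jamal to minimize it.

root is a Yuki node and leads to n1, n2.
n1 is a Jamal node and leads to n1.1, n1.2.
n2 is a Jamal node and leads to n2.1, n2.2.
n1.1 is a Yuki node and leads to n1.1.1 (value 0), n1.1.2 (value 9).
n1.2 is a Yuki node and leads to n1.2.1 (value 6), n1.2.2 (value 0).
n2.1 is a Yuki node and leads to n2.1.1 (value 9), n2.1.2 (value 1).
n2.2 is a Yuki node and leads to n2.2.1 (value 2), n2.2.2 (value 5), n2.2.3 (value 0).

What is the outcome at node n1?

n1.1 (Yuki): max(0, 9) = 9
n1.2 (Yuki): max(6, 0) = 6
n1 (Jamal): min(9, 6) = 6

6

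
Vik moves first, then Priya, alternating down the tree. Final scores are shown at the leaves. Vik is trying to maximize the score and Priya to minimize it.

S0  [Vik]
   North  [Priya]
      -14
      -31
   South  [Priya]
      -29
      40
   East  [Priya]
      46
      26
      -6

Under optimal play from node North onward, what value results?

-31

North (Priya): min(-14, -31) = -31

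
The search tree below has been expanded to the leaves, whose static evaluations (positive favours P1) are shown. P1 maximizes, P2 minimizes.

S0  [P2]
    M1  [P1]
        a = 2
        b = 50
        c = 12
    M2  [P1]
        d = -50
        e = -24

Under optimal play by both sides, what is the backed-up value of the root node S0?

M1 (P1): max(2, 50, 12) = 50
M2 (P1): max(-50, -24) = -24
S0 (P2): min(50, -24) = -24

-24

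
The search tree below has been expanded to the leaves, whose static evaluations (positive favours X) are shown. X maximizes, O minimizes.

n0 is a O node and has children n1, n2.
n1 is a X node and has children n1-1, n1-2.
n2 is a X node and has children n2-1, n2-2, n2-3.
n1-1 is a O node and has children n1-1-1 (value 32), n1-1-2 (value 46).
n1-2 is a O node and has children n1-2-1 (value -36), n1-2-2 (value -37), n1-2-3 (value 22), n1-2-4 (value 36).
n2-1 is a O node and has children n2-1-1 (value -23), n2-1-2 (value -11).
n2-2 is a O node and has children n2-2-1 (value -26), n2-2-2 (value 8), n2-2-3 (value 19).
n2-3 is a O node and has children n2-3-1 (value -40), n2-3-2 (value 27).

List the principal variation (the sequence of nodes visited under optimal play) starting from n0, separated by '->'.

n0 -> n2 -> n2-1 -> n2-1-1

n1-1 (O): min(32, 46) = 32
n1-2 (O): min(-36, -37, 22, 36) = -37
n1 (X): max(32, -37) = 32
n2-1 (O): min(-23, -11) = -23
n2-2 (O): min(-26, 8, 19) = -26
n2-3 (O): min(-40, 27) = -40
n2 (X): max(-23, -26, -40) = -23
n0 (O): min(32, -23) = -23
At n0, O picks n2 (lowest: -23).
At n2, X picks n2-1 (highest: -23).
At n2-1, O picks n2-1-1 (lowest: -23).
Terminal value -23.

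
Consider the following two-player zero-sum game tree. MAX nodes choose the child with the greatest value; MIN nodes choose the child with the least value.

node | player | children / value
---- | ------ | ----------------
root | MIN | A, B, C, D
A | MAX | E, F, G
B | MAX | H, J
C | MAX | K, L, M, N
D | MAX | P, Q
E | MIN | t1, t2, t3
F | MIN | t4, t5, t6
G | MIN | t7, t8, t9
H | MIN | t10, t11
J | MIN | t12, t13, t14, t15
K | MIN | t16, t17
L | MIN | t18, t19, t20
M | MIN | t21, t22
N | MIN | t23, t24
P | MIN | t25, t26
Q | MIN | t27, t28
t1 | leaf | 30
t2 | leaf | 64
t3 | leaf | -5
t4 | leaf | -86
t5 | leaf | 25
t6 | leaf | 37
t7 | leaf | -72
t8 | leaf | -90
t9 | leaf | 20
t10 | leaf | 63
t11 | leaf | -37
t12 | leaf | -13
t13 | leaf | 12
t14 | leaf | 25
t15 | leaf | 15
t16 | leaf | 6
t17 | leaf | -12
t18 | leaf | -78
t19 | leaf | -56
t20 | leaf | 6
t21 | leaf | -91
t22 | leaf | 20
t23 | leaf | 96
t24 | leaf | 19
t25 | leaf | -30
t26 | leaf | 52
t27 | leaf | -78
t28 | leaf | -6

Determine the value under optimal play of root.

E (MIN): min(30, 64, -5) = -5
F (MIN): min(-86, 25, 37) = -86
G (MIN): min(-72, -90, 20) = -90
A (MAX): max(-5, -86, -90) = -5
H (MIN): min(63, -37) = -37
J (MIN): min(-13, 12, 25, 15) = -13
B (MAX): max(-37, -13) = -13
K (MIN): min(6, -12) = -12
L (MIN): min(-78, -56, 6) = -78
M (MIN): min(-91, 20) = -91
N (MIN): min(96, 19) = 19
C (MAX): max(-12, -78, -91, 19) = 19
P (MIN): min(-30, 52) = -30
Q (MIN): min(-78, -6) = -78
D (MAX): max(-30, -78) = -30
root (MIN): min(-5, -13, 19, -30) = -30

-30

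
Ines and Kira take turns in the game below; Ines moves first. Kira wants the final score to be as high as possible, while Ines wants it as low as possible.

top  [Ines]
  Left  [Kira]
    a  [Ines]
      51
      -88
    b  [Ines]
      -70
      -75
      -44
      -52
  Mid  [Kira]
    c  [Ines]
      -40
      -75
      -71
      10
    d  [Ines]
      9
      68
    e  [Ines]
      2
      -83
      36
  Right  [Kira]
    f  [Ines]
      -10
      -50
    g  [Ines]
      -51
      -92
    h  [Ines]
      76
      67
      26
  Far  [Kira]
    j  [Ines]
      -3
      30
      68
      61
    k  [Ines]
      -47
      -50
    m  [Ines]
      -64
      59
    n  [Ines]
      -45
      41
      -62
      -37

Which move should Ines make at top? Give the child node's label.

a (Ines): min(51, -88) = -88
b (Ines): min(-70, -75, -44, -52) = -75
Left (Kira): max(-88, -75) = -75
c (Ines): min(-40, -75, -71, 10) = -75
d (Ines): min(9, 68) = 9
e (Ines): min(2, -83, 36) = -83
Mid (Kira): max(-75, 9, -83) = 9
f (Ines): min(-10, -50) = -50
g (Ines): min(-51, -92) = -92
h (Ines): min(76, 67, 26) = 26
Right (Kira): max(-50, -92, 26) = 26
j (Ines): min(-3, 30, 68, 61) = -3
k (Ines): min(-47, -50) = -50
m (Ines): min(-64, 59) = -64
n (Ines): min(-45, 41, -62, -37) = -62
Far (Kira): max(-3, -50, -64, -62) = -3
top (Ines): min(-75, 9, 26, -3) = -75
Ines at top wants the lowest of {Left=-75, Mid=9, Right=26, Far=-3}, so chooses Left.

Left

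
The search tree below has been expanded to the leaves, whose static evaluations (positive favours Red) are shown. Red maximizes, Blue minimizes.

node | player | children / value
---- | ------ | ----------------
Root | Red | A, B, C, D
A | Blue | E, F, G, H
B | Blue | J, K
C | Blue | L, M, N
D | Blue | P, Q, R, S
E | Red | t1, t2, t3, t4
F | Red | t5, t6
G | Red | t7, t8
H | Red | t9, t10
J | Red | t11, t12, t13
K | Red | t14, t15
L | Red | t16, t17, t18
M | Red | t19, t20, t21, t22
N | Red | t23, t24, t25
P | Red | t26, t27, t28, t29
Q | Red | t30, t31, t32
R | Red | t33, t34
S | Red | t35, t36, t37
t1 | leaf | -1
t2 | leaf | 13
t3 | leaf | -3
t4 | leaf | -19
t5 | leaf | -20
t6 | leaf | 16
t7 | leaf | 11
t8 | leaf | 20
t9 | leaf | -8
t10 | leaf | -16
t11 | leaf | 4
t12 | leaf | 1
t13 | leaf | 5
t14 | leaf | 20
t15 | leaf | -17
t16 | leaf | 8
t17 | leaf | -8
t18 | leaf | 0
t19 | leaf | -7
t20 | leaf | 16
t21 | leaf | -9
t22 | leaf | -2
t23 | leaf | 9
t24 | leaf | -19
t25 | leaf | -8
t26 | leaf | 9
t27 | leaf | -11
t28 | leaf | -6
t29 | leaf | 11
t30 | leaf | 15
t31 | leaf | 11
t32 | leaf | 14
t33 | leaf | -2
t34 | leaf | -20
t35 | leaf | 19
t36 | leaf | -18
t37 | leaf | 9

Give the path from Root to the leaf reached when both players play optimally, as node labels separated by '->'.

E (Red): max(-1, 13, -3, -19) = 13
F (Red): max(-20, 16) = 16
G (Red): max(11, 20) = 20
H (Red): max(-8, -16) = -8
A (Blue): min(13, 16, 20, -8) = -8
J (Red): max(4, 1, 5) = 5
K (Red): max(20, -17) = 20
B (Blue): min(5, 20) = 5
L (Red): max(8, -8, 0) = 8
M (Red): max(-7, 16, -9, -2) = 16
N (Red): max(9, -19, -8) = 9
C (Blue): min(8, 16, 9) = 8
P (Red): max(9, -11, -6, 11) = 11
Q (Red): max(15, 11, 14) = 15
R (Red): max(-2, -20) = -2
S (Red): max(19, -18, 9) = 19
D (Blue): min(11, 15, -2, 19) = -2
Root (Red): max(-8, 5, 8, -2) = 8
At Root, Red picks C (highest: 8).
At C, Blue picks L (lowest: 8).
At L, Red picks t16 (highest: 8).
Terminal value 8.

Root -> C -> L -> t16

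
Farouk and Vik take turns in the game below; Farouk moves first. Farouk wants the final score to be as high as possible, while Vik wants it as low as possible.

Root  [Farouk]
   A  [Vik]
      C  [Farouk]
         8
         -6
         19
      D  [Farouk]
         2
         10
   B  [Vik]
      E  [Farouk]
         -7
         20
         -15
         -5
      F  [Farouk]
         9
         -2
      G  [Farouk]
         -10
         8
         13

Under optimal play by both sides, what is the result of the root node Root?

10

C (Farouk): max(8, -6, 19) = 19
D (Farouk): max(2, 10) = 10
A (Vik): min(19, 10) = 10
E (Farouk): max(-7, 20, -15, -5) = 20
F (Farouk): max(9, -2) = 9
G (Farouk): max(-10, 8, 13) = 13
B (Vik): min(20, 9, 13) = 9
Root (Farouk): max(10, 9) = 10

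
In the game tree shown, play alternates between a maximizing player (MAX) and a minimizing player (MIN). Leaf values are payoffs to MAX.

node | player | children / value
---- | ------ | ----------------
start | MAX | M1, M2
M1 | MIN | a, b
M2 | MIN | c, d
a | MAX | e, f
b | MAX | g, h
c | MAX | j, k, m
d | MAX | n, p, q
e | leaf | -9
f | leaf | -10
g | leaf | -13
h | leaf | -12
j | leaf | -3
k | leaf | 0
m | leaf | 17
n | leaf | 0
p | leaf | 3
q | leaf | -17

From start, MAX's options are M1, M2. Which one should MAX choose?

a (MAX): max(-9, -10) = -9
b (MAX): max(-13, -12) = -12
M1 (MIN): min(-9, -12) = -12
c (MAX): max(-3, 0, 17) = 17
d (MAX): max(0, 3, -17) = 3
M2 (MIN): min(17, 3) = 3
start (MAX): max(-12, 3) = 3
MAX at start wants the highest of {M1=-12, M2=3}, so chooses M2.

M2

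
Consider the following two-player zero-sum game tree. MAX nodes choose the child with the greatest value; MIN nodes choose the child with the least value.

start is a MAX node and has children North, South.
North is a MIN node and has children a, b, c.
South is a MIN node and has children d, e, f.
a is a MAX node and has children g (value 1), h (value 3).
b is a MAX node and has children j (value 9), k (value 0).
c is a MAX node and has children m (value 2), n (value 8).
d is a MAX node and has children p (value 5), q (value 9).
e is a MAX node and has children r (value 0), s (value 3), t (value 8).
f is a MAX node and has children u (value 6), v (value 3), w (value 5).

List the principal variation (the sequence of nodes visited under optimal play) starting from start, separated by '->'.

start -> South -> f -> u

a (MAX): max(1, 3) = 3
b (MAX): max(9, 0) = 9
c (MAX): max(2, 8) = 8
North (MIN): min(3, 9, 8) = 3
d (MAX): max(5, 9) = 9
e (MAX): max(0, 3, 8) = 8
f (MAX): max(6, 3, 5) = 6
South (MIN): min(9, 8, 6) = 6
start (MAX): max(3, 6) = 6
At start, MAX picks South (highest: 6).
At South, MIN picks f (lowest: 6).
At f, MAX picks u (highest: 6).
Terminal value 6.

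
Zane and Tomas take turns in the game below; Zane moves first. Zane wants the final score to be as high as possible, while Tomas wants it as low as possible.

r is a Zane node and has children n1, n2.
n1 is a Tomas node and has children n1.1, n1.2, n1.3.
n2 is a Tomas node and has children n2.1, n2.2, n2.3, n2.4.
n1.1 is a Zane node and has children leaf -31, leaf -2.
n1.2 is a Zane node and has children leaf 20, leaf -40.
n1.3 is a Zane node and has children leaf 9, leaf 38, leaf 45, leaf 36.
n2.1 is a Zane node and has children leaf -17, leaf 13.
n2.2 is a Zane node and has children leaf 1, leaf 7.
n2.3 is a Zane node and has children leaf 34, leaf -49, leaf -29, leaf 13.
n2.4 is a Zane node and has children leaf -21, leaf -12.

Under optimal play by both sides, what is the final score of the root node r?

-2

n1.1 (Zane): max(-31, -2) = -2
n1.2 (Zane): max(20, -40) = 20
n1.3 (Zane): max(9, 38, 45, 36) = 45
n1 (Tomas): min(-2, 20, 45) = -2
n2.1 (Zane): max(-17, 13) = 13
n2.2 (Zane): max(1, 7) = 7
n2.3 (Zane): max(34, -49, -29, 13) = 34
n2.4 (Zane): max(-21, -12) = -12
n2 (Tomas): min(13, 7, 34, -12) = -12
r (Zane): max(-2, -12) = -2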